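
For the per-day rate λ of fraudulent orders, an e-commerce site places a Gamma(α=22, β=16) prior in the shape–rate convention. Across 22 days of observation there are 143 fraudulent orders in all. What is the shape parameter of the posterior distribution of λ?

165

Total count 143 over total exposure 22 days.
Gamma(α, β) with Poisson data over total exposure Σt gives posterior Gamma(α+Σx, β+Σt) = Gamma(165, 38).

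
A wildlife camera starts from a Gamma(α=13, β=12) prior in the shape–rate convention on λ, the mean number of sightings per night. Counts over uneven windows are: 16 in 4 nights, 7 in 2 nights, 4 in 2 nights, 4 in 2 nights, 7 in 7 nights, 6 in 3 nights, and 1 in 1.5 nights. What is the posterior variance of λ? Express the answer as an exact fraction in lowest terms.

232/4489

Total count: 16 + 7 + 4 + 4 + 7 + 6 + 1 = 45.
Total exposure: 4 + 2 + 2 + 2 + 7 + 3 + 1.5 = 21.5 nights.
By Gamma–Poisson conjugacy, the posterior is Gamma(α + Σx, β + Σt) = Gamma(13 + 45, 12 + 21.5) = Gamma(58, 67/2).
Posterior variance = α'/β'² = 58/(4489/4) = 232/4489.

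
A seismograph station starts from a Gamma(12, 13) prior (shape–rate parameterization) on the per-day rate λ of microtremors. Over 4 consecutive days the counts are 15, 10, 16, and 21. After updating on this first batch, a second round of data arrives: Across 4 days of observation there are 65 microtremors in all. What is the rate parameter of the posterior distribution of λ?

21

Total count: 15 + 10 + 16 + 21 = 62.
Total exposure: 4 days.
After the first batch: Gamma(12 + 62, 13 + 4) = Gamma(74, 17).
Total count 65 over total exposure 4 days.
After the second batch: Gamma(74 + 65, 17 + 4) = Gamma(139, 21).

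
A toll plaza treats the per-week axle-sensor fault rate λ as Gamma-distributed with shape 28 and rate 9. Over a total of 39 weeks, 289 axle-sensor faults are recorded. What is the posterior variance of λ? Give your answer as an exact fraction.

Total count 289 over total exposure 39 weeks.
Posterior: α' = 28 + 289 = 317, β' = 9 + 39 = 48.
Posterior variance = α'/β'² = 317/2304.

317/2304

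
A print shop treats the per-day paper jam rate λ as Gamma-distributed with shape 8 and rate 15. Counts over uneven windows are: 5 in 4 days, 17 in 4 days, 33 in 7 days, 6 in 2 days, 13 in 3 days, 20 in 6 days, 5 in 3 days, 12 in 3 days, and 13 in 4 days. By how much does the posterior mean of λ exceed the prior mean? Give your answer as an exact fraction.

Total count: 5 + 17 + 33 + 6 + 13 + 20 + 5 + 12 + 13 = 124.
Total exposure: 4 + 4 + 7 + 2 + 3 + 6 + 3 + 3 + 4 = 36 days.
Gamma(α, β) with Poisson data over total exposure Σt gives posterior Gamma(α+Σx, β+Σt) = Gamma(132, 51).
Posterior mean = 132/51 = 44/17; prior mean = 8/15 = 8/15. Difference = 44/17 − 8/15 = 524/255.

524/255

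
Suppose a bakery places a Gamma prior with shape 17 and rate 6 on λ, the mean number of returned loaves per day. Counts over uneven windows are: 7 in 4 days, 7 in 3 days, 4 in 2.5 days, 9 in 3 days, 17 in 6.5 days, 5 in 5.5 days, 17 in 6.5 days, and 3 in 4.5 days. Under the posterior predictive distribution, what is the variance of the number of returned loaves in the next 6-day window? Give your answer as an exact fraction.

Total count: 7 + 7 + 4 + 9 + 17 + 5 + 17 + 3 = 69.
Total exposure: 4 + 3 + 2.5 + 3 + 6.5 + 5.5 + 6.5 + 4.5 = 35.5 days.
Posterior: α' = 17 + 69 = 86, β' = 6 + 35.5 = 83/2.
The posterior predictive for a window of length T is Negative Binomial with variance T·α'·(β'+T)/β'² = 6·86·(95/2)/(6889/4) = 98040/6889.

98040/6889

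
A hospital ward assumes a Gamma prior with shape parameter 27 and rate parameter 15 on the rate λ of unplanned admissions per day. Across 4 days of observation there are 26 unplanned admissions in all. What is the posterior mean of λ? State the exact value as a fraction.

53/19

Total count 26 over total exposure 4 days.
The Gamma prior is conjugate for the Poisson rate, so λ | data ~ Gamma(27+26, 15+4) = Gamma(53, 19).
Posterior mean = α'/β' = 53/19.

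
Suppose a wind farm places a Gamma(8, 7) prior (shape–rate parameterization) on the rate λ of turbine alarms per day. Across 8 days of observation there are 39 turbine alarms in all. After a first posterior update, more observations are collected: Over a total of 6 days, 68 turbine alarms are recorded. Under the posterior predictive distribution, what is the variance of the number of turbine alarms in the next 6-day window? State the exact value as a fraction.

2070/49

Total count 39 over total exposure 8 days.
After the first batch: Gamma(8 + 39, 7 + 8) = Gamma(47, 15).
Total count 68 over total exposure 6 days.
After the second batch: Gamma(47 + 68, 15 + 6) = Gamma(115, 21).
The posterior predictive for a window of length T is Negative Binomial with variance T·α'·(β'+T)/β'² = 6·115·27/441 = 2070/49.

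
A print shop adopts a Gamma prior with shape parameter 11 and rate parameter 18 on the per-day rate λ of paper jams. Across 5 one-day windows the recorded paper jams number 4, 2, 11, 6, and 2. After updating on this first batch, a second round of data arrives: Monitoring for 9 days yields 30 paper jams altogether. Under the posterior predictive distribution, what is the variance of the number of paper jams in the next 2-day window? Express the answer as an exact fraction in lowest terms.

Total count: 4 + 2 + 11 + 6 + 2 = 25.
Total exposure: 5 days.
After the first batch: Gamma(11 + 25, 18 + 5) = Gamma(36, 23).
Total count 30 over total exposure 9 days.
After the second batch: Gamma(36 + 30, 23 + 9) = Gamma(66, 32).
The posterior predictive for a window of length T is Negative Binomial with variance T·α'·(β'+T)/β'² = 2·66·34/1024 = 561/128.

561/128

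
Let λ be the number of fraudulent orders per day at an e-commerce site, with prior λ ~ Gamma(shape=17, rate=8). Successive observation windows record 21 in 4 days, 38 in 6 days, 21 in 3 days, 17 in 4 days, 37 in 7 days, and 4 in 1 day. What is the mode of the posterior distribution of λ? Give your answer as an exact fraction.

Total count: 21 + 38 + 21 + 17 + 37 + 4 = 138.
Total exposure: 4 + 6 + 3 + 4 + 7 + 1 = 25 days.
The Gamma prior is conjugate for the Poisson rate, so λ | data ~ Gamma(17+138, 8+25) = Gamma(155, 33).
Posterior mode = (α'−1)/β' = 154/33 = 14/3.

14/3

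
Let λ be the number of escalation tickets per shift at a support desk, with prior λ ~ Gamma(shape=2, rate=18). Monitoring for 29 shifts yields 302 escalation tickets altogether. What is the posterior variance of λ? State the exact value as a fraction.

Total count 302 over total exposure 29 shifts.
Conjugate update: add total count to the shape and total exposure to the rate, giving Gamma(304, 47).
Posterior variance = α'/β'² = 304/2209.

304/2209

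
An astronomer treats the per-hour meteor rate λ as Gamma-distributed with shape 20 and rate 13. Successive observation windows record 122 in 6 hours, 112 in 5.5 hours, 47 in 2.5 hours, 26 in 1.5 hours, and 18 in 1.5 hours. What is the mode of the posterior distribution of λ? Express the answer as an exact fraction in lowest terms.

172/15

Total count: 122 + 112 + 47 + 26 + 18 = 325.
Total exposure: 6 + 5.5 + 2.5 + 1.5 + 1.5 = 17 hours.
By Gamma–Poisson conjugacy, the posterior is Gamma(α + Σx, β + Σt) = Gamma(20 + 325, 13 + 17) = Gamma(345, 30).
Posterior mode = (α'−1)/β' = 344/30 = 172/15.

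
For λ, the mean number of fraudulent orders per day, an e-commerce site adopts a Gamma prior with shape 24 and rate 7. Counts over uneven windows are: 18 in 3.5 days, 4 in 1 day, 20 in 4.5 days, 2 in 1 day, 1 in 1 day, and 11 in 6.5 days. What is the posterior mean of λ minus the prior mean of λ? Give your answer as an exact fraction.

Total count: 18 + 4 + 20 + 2 + 1 + 11 = 56.
Total exposure: 3.5 + 1 + 4.5 + 1 + 1 + 6.5 = 17.5 days.
By Gamma–Poisson conjugacy, the posterior is Gamma(α + Σx, β + Σt) = Gamma(24 + 56, 7 + 17.5) = Gamma(80, 49/2).
Posterior mean = 80/(49/2) = 160/49; prior mean = 24/7 = 24/7. Difference = 160/49 − 24/7 = -8/49.

-8/49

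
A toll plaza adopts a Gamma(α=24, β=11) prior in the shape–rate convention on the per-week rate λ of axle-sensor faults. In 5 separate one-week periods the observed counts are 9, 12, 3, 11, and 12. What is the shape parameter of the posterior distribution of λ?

Total count: 9 + 12 + 3 + 11 + 12 = 47.
Total exposure: 5 weeks.
By Gamma–Poisson conjugacy, the posterior is Gamma(α + Σx, β + Σt) = Gamma(24 + 47, 11 + 5) = Gamma(71, 16).

71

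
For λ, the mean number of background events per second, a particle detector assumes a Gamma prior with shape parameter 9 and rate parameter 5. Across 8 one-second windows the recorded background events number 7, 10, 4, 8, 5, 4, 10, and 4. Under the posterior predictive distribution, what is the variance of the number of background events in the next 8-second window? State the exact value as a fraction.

Total count: 7 + 10 + 4 + 8 + 5 + 4 + 10 + 4 = 52.
Total exposure: 8 seconds.
Posterior: α' = 9 + 52 = 61, β' = 5 + 8 = 13.
The posterior predictive for a window of length T is Negative Binomial with variance T·α'·(β'+T)/β'² = 8·61·21/169 = 10248/169.

10248/169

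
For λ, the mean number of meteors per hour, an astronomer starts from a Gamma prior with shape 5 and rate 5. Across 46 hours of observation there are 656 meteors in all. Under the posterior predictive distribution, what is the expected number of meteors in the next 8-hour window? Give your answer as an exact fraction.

Total count 656 over total exposure 46 hours.
Conjugate update: add total count to the shape and total exposure to the rate, giving Gamma(661, 51).
Predictive mean over an 8-hour window = T·E[λ|data] = 8·661/51 = 5288/51.

5288/51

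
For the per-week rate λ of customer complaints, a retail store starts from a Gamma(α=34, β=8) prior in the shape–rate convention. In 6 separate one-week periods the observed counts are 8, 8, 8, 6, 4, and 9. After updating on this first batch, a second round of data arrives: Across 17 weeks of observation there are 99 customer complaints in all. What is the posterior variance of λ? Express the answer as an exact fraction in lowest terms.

Total count: 8 + 8 + 8 + 6 + 4 + 9 = 43.
Total exposure: 6 weeks.
After the first batch: Gamma(34 + 43, 8 + 6) = Gamma(77, 14).
Total count 99 over total exposure 17 weeks.
After the second batch: Gamma(77 + 99, 14 + 17) = Gamma(176, 31).
Posterior variance = α'/β'² = 176/961.

176/961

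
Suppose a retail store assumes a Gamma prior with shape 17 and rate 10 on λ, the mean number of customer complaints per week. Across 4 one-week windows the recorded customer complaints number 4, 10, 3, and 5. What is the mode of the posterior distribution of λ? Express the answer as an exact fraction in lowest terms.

19/7

Total count: 4 + 10 + 3 + 5 = 22.
Total exposure: 4 weeks.
The Gamma prior is conjugate for the Poisson rate, so λ | data ~ Gamma(17+22, 10+4) = Gamma(39, 14).
Posterior mode = (α'−1)/β' = 38/14 = 19/7.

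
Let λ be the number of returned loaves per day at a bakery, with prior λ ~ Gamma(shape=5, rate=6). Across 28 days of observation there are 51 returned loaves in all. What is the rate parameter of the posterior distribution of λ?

34

Total count 51 over total exposure 28 days.
The Gamma prior is conjugate for the Poisson rate, so λ | data ~ Gamma(5+51, 6+28) = Gamma(56, 34).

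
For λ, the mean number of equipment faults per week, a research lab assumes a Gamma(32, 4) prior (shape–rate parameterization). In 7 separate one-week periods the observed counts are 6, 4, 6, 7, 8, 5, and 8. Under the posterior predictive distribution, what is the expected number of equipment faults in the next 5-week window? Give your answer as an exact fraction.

Total count: 6 + 4 + 6 + 7 + 8 + 5 + 8 = 44.
Total exposure: 7 weeks.
Gamma(α, β) with Poisson data over total exposure Σt gives posterior Gamma(α+Σx, β+Σt) = Gamma(76, 11).
Predictive mean over a 5-week window = T·E[λ|data] = 5·76/11 = 380/11.

380/11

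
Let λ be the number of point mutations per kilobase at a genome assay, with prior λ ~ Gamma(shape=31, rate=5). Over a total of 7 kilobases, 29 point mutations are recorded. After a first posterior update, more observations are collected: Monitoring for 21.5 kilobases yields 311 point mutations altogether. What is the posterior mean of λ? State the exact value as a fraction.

Total count 29 over total exposure 7 kilobases.
After the first batch: Gamma(31 + 29, 5 + 7) = Gamma(60, 12).
Total count 311 over total exposure 21.5 kilobases.
After the second batch: Gamma(60 + 311, 12 + 21.5) = Gamma(371, 67/2).
Posterior mean = α'/β' = 371/(67/2) = 742/67.

742/67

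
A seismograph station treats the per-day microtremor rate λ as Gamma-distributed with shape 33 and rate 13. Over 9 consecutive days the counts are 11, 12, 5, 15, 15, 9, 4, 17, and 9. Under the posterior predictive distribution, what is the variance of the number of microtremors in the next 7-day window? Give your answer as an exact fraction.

13195/242

Total count: 11 + 12 + 5 + 15 + 15 + 9 + 4 + 17 + 9 = 97.
Total exposure: 9 days.
The Gamma prior is conjugate for the Poisson rate, so λ | data ~ Gamma(33+97, 13+9) = Gamma(130, 22).
The posterior predictive for a window of length T is Negative Binomial with variance T·α'·(β'+T)/β'² = 7·130·29/484 = 13195/242.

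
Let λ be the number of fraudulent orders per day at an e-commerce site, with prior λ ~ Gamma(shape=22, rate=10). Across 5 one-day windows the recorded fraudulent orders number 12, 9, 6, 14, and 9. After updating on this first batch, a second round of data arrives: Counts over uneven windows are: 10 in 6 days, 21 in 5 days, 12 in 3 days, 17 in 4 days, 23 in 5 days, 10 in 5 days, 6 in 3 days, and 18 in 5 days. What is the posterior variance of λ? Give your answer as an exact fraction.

Total count: 12 + 9 + 6 + 14 + 9 = 50.
Total exposure: 5 days.
After the first batch: Gamma(22 + 50, 10 + 5) = Gamma(72, 15).
Total count: 10 + 21 + 12 + 17 + 23 + 10 + 6 + 18 = 117.
Total exposure: 6 + 5 + 3 + 4 + 5 + 5 + 3 + 5 = 36 days.
After the second batch: Gamma(72 + 117, 15 + 36) = Gamma(189, 51).
Posterior variance = α'/β'² = 189/2601 = 21/289.

21/289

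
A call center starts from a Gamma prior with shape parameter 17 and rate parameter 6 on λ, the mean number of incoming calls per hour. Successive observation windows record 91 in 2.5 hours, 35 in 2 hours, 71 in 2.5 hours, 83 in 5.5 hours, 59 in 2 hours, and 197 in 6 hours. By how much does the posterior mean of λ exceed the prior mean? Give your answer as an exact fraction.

Total count: 91 + 35 + 71 + 83 + 59 + 197 = 536.
Total exposure: 2.5 + 2 + 2.5 + 5.5 + 2 + 6 = 20.5 hours.
Posterior: α' = 17 + 536 = 553, β' = 6 + 20.5 = 53/2.
Posterior mean = 553/(53/2) = 1106/53; prior mean = 17/6 = 17/6. Difference = 1106/53 − 17/6 = 5735/318.

5735/318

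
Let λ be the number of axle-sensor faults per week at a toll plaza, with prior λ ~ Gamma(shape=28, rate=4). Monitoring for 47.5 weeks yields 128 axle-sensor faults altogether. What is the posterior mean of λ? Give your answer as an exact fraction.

Total count 128 over total exposure 47.5 weeks.
Conjugate update: add total count to the shape and total exposure to the rate, giving Gamma(156, 103/2).
Posterior mean = α'/β' = 156/(103/2) = 312/103.

312/103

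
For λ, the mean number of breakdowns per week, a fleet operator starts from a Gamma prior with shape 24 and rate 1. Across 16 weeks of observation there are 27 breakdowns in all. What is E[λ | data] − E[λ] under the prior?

-21

Total count 27 over total exposure 16 weeks.
Posterior: α' = 24 + 27 = 51, β' = 1 + 16 = 17.
Posterior mean = 51/17 = 3; prior mean = 24/1 = 24. Difference = 3 − 24 = -21.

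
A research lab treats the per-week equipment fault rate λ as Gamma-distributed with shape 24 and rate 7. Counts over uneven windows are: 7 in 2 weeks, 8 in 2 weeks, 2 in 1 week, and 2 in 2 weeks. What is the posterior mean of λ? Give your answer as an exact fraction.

Total count: 7 + 8 + 2 + 2 = 19.
Total exposure: 2 + 2 + 1 + 2 = 7 weeks.
Conjugate update: add total count to the shape and total exposure to the rate, giving Gamma(43, 14).
Posterior mean = α'/β' = 43/14.

43/14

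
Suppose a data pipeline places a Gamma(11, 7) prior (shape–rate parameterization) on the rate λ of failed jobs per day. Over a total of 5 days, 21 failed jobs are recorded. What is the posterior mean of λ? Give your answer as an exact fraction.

Total count 21 over total exposure 5 days.
Posterior: α' = 11 + 21 = 32, β' = 7 + 5 = 12.
Posterior mean = α'/β' = 32/12 = 8/3.

8/3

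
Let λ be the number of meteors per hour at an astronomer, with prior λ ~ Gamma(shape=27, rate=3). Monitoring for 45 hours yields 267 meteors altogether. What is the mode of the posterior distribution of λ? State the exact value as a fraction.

Total count 267 over total exposure 45 hours.
Conjugate update: add total count to the shape and total exposure to the rate, giving Gamma(294, 48).
Posterior mode = (α'−1)/β' = 293/48.

293/48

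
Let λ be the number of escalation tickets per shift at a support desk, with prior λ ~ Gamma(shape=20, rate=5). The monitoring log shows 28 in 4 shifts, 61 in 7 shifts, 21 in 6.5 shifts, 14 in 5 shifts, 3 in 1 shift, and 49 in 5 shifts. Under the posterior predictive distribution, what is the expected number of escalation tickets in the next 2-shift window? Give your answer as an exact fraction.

Total count: 28 + 61 + 21 + 14 + 3 + 49 = 176.
Total exposure: 4 + 7 + 6.5 + 5 + 1 + 5 = 28.5 shifts.
Gamma(α, β) with Poisson data over total exposure Σt gives posterior Gamma(α+Σx, β+Σt) = Gamma(196, 67/2).
Predictive mean over a 2-shift window = T·E[λ|data] = 2·196/(67/2) = 784/67.

784/67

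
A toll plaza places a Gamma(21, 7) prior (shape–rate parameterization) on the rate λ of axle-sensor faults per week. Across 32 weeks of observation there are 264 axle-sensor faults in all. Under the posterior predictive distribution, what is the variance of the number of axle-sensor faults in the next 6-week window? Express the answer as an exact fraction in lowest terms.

Total count 264 over total exposure 32 weeks.
By Gamma–Poisson conjugacy, the posterior is Gamma(α + Σx, β + Σt) = Gamma(21 + 264, 7 + 32) = Gamma(285, 39).
The posterior predictive for a window of length T is Negative Binomial with variance T·α'·(β'+T)/β'² = 6·285·45/1521 = 8550/169.

8550/169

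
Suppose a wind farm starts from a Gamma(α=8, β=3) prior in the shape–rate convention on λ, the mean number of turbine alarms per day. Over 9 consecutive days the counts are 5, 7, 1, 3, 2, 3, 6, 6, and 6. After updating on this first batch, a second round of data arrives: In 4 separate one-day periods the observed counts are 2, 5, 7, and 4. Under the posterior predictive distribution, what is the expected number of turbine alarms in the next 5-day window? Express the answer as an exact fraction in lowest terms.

Total count: 5 + 7 + 1 + 3 + 2 + 3 + 6 + 6 + 6 = 39.
Total exposure: 9 days.
After the first batch: Gamma(8 + 39, 3 + 9) = Gamma(47, 12).
Total count: 2 + 5 + 7 + 4 = 18.
Total exposure: 4 days.
After the second batch: Gamma(47 + 18, 12 + 4) = Gamma(65, 16).
Predictive mean over a 5-day window = T·E[λ|data] = 5·65/16 = 325/16.

325/16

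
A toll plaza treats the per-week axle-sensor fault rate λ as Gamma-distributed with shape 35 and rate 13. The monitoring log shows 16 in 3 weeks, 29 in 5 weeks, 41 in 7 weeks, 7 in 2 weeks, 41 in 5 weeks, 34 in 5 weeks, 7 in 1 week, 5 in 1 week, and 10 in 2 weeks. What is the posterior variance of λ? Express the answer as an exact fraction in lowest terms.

Total count: 16 + 29 + 41 + 7 + 41 + 34 + 7 + 5 + 10 = 190.
Total exposure: 3 + 5 + 7 + 2 + 5 + 5 + 1 + 1 + 2 = 31 weeks.
Conjugate update: add total count to the shape and total exposure to the rate, giving Gamma(225, 44).
Posterior variance = α'/β'² = 225/1936.

225/1936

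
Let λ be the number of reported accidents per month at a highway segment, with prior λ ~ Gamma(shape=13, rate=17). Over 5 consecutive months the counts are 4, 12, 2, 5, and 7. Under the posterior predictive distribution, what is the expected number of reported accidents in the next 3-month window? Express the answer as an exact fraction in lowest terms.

Total count: 4 + 12 + 2 + 5 + 7 = 30.
Total exposure: 5 months.
Posterior: α' = 13 + 30 = 43, β' = 17 + 5 = 22.
Predictive mean over a 3-month window = T·E[λ|data] = 3·43/22 = 129/22.

129/22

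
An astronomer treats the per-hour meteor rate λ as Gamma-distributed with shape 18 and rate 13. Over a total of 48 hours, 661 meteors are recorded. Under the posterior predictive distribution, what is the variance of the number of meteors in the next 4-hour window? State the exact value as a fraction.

Total count 661 over total exposure 48 hours.
Posterior: α' = 18 + 661 = 679, β' = 13 + 48 = 61.
The posterior predictive for a window of length T is Negative Binomial with variance T·α'·(β'+T)/β'² = 4·679·65/3721 = 176540/3721.

176540/3721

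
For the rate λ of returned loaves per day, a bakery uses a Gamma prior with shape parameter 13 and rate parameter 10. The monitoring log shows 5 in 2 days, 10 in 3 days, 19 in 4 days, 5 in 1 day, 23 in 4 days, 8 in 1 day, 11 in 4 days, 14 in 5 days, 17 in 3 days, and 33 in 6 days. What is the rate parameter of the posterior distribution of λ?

43

Total count: 5 + 10 + 19 + 5 + 23 + 8 + 11 + 14 + 17 + 33 = 145.
Total exposure: 2 + 3 + 4 + 1 + 4 + 1 + 4 + 5 + 3 + 6 = 33 days.
By Gamma–Poisson conjugacy, the posterior is Gamma(α + Σx, β + Σt) = Gamma(13 + 145, 10 + 33) = Gamma(158, 43).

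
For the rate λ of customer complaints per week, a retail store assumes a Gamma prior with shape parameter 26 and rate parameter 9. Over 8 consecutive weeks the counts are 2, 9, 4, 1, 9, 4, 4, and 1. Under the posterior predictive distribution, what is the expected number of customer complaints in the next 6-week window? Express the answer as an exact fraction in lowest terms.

Total count: 2 + 9 + 4 + 1 + 9 + 4 + 4 + 1 = 34.
Total exposure: 8 weeks.
Posterior: α' = 26 + 34 = 60, β' = 9 + 8 = 17.
Predictive mean over a 6-week window = T·E[λ|data] = 6·60/17 = 360/17.

360/17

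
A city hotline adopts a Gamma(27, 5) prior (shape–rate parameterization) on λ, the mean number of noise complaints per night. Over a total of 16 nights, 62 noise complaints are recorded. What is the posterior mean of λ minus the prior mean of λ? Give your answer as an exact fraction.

-122/105

Total count 62 over total exposure 16 nights.
Gamma(α, β) with Poisson data over total exposure Σt gives posterior Gamma(α+Σx, β+Σt) = Gamma(89, 21).
Posterior mean = 89/21 = 89/21; prior mean = 27/5 = 27/5. Difference = 89/21 − 27/5 = -122/105.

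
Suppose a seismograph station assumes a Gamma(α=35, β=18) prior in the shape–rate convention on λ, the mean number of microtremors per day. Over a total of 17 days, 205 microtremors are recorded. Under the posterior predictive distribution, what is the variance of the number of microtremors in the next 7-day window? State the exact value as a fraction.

288/5

Total count 205 over total exposure 17 days.
Gamma(α, β) with Poisson data over total exposure Σt gives posterior Gamma(α+Σx, β+Σt) = Gamma(240, 35).
The posterior predictive for a window of length T is Negative Binomial with variance T·α'·(β'+T)/β'² = 7·240·42/1225 = 288/5.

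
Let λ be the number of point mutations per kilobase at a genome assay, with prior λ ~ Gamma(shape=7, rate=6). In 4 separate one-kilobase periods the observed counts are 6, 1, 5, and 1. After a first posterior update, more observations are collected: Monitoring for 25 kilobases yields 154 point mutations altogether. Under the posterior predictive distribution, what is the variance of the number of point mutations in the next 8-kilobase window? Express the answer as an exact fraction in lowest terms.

Total count: 6 + 1 + 5 + 1 = 13.
Total exposure: 4 kilobases.
After the first batch: Gamma(7 + 13, 6 + 4) = Gamma(20, 10).
Total count 154 over total exposure 25 kilobases.
After the second batch: Gamma(20 + 154, 10 + 25) = Gamma(174, 35).
The posterior predictive for a window of length T is Negative Binomial with variance T·α'·(β'+T)/β'² = 8·174·43/1225 = 59856/1225.

59856/1225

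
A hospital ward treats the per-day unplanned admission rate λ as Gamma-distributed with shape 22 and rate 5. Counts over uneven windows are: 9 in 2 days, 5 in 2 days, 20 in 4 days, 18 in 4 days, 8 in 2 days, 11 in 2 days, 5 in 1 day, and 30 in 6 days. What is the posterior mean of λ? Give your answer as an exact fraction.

32/7

Total count: 9 + 5 + 20 + 18 + 8 + 11 + 5 + 30 = 106.
Total exposure: 2 + 2 + 4 + 4 + 2 + 2 + 1 + 6 = 23 days.
Gamma(α, β) with Poisson data over total exposure Σt gives posterior Gamma(α+Σx, β+Σt) = Gamma(128, 28).
Posterior mean = α'/β' = 128/28 = 32/7.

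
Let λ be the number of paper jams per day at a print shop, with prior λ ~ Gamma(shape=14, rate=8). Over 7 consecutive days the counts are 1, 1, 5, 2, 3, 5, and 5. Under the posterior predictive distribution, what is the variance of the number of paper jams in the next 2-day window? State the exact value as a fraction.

136/25

Total count: 1 + 1 + 5 + 2 + 3 + 5 + 5 = 22.
Total exposure: 7 days.
Gamma(α, β) with Poisson data over total exposure Σt gives posterior Gamma(α+Σx, β+Σt) = Gamma(36, 15).
The posterior predictive for a window of length T is Negative Binomial with variance T·α'·(β'+T)/β'² = 2·36·17/225 = 136/25.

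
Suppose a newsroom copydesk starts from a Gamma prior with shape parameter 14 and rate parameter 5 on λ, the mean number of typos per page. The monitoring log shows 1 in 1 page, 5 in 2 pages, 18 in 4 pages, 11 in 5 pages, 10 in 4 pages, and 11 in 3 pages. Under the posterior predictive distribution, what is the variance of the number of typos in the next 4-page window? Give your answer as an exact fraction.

Total count: 1 + 5 + 18 + 11 + 10 + 11 = 56.
Total exposure: 1 + 2 + 4 + 5 + 4 + 3 = 19 pages.
The Gamma prior is conjugate for the Poisson rate, so λ | data ~ Gamma(14+56, 5+19) = Gamma(70, 24).
The posterior predictive for a window of length T is Negative Binomial with variance T·α'·(β'+T)/β'² = 4·70·28/576 = 245/18.

245/18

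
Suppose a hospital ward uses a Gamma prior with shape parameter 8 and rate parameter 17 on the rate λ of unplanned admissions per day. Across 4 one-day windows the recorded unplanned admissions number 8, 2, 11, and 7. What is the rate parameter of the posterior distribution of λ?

21

Total count: 8 + 2 + 11 + 7 = 28.
Total exposure: 4 days.
Posterior: α' = 8 + 28 = 36, β' = 17 + 4 = 21.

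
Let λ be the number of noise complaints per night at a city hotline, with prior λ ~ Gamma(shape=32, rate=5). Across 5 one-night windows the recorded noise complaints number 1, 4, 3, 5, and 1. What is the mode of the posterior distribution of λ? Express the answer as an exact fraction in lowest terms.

9/2

Total count: 1 + 4 + 3 + 5 + 1 = 14.
Total exposure: 5 nights.
Gamma(α, β) with Poisson data over total exposure Σt gives posterior Gamma(α+Σx, β+Σt) = Gamma(46, 10).
Posterior mode = (α'−1)/β' = 45/10 = 9/2.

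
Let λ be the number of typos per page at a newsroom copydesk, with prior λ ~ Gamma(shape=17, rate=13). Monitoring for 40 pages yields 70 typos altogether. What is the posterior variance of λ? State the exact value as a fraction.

87/2809

Total count 70 over total exposure 40 pages.
Conjugate update: add total count to the shape and total exposure to the rate, giving Gamma(87, 53).
Posterior variance = α'/β'² = 87/2809.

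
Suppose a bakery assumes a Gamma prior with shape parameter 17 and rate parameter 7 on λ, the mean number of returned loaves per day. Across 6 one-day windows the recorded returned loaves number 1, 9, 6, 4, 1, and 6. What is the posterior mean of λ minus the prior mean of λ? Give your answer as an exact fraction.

87/91

Total count: 1 + 9 + 6 + 4 + 1 + 6 = 27.
Total exposure: 6 days.
Posterior: α' = 17 + 27 = 44, β' = 7 + 6 = 13.
Posterior mean = 44/13 = 44/13; prior mean = 17/7 = 17/7. Difference = 44/13 − 17/7 = 87/91.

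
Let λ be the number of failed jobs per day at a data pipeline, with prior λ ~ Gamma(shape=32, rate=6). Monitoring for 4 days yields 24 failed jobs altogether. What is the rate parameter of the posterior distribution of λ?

10

Total count 24 over total exposure 4 days.
Posterior: α' = 32 + 24 = 56, β' = 6 + 4 = 10.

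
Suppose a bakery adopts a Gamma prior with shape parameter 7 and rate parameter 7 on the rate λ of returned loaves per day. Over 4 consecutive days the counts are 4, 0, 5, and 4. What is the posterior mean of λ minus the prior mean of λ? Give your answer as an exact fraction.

9/11

Total count: 4 + 0 + 5 + 4 = 13.
Total exposure: 4 days.
Gamma(α, β) with Poisson data over total exposure Σt gives posterior Gamma(α+Σx, β+Σt) = Gamma(20, 11).
Posterior mean = 20/11 = 20/11; prior mean = 7/7 = 1. Difference = 20/11 − 1 = 9/11.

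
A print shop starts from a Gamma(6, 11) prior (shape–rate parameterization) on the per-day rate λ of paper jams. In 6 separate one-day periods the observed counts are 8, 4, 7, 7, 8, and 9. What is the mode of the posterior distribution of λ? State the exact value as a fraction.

48/17

Total count: 8 + 4 + 7 + 7 + 8 + 9 = 43.
Total exposure: 6 days.
By Gamma–Poisson conjugacy, the posterior is Gamma(α + Σx, β + Σt) = Gamma(6 + 43, 11 + 6) = Gamma(49, 17).
Posterior mode = (α'−1)/β' = 48/17.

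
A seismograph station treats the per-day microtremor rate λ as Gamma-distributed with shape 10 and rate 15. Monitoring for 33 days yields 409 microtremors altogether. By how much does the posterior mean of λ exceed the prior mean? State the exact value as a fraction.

129/16

Total count 409 over total exposure 33 days.
The Gamma prior is conjugate for the Poisson rate, so λ | data ~ Gamma(10+409, 15+33) = Gamma(419, 48).
Posterior mean = 419/48 = 419/48; prior mean = 10/15 = 2/3. Difference = 419/48 − 2/3 = 129/16.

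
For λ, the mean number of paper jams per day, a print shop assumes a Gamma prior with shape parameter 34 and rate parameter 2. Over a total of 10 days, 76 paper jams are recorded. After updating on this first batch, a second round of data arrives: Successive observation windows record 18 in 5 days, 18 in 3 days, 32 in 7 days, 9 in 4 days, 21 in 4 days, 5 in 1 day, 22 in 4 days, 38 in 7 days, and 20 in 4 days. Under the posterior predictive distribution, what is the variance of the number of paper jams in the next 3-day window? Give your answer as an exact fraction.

5274/289

Total count 76 over total exposure 10 days.
After the first batch: Gamma(34 + 76, 2 + 10) = Gamma(110, 12).
Total count: 18 + 18 + 32 + 9 + 21 + 5 + 22 + 38 + 20 = 183.
Total exposure: 5 + 3 + 7 + 4 + 4 + 1 + 4 + 7 + 4 = 39 days.
After the second batch: Gamma(110 + 183, 12 + 39) = Gamma(293, 51).
The posterior predictive for a window of length T is Negative Binomial with variance T·α'·(β'+T)/β'² = 3·293·54/2601 = 5274/289.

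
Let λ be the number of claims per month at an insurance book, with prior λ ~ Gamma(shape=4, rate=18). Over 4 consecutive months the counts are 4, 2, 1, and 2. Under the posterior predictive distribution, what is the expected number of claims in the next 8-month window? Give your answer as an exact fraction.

52/11

Total count: 4 + 2 + 1 + 2 = 9.
Total exposure: 4 months.
Posterior: α' = 4 + 9 = 13, β' = 18 + 4 = 22.
Predictive mean over an 8-month window = T·E[λ|data] = 8·13/22 = 52/11.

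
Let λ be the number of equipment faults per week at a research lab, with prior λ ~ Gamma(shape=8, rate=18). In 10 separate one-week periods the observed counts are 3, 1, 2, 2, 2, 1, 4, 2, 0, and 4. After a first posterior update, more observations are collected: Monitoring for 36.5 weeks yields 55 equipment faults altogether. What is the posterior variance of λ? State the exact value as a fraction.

112/5547

Total count: 3 + 1 + 2 + 2 + 2 + 1 + 4 + 2 + 0 + 4 = 21.
Total exposure: 10 weeks.
After the first batch: Gamma(8 + 21, 18 + 10) = Gamma(29, 28).
Total count 55 over total exposure 36.5 weeks.
After the second batch: Gamma(29 + 55, 28 + 36.5) = Gamma(84, 129/2).
Posterior variance = α'/β'² = 84/(16641/4) = 112/5547.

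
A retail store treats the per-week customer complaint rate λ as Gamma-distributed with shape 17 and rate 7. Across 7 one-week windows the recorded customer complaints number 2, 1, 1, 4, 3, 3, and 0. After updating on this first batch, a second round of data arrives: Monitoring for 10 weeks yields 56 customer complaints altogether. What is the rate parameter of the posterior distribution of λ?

Total count: 2 + 1 + 1 + 4 + 3 + 3 + 0 = 14.
Total exposure: 7 weeks.
After the first batch: Gamma(17 + 14, 7 + 7) = Gamma(31, 14).
Total count 56 over total exposure 10 weeks.
After the second batch: Gamma(31 + 56, 14 + 10) = Gamma(87, 24).

24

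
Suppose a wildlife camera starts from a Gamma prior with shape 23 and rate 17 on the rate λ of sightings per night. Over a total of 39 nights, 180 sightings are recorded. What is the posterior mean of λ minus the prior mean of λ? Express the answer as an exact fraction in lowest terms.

Total count 180 over total exposure 39 nights.
Posterior: α' = 23 + 180 = 203, β' = 17 + 39 = 56.
Posterior mean = 203/56 = 29/8; prior mean = 23/17 = 23/17. Difference = 29/8 − 23/17 = 309/136.

309/136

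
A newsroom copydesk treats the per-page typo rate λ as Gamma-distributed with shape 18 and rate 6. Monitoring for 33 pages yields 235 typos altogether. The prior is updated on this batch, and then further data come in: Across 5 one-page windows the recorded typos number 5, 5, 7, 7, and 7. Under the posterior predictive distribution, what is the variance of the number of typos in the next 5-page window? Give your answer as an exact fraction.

Total count 235 over total exposure 33 pages.
After the first batch: Gamma(18 + 235, 6 + 33) = Gamma(253, 39).
Total count: 5 + 5 + 7 + 7 + 7 = 31.
Total exposure: 5 pages.
After the second batch: Gamma(253 + 31, 39 + 5) = Gamma(284, 44).
The posterior predictive for a window of length T is Negative Binomial with variance T·α'·(β'+T)/β'² = 5·284·49/1936 = 17395/484.

17395/484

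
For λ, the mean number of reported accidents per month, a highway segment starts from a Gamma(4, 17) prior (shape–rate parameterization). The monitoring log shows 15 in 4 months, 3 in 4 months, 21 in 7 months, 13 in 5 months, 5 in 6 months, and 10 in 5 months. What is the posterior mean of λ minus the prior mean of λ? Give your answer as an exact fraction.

Total count: 15 + 3 + 21 + 13 + 5 + 10 = 67.
Total exposure: 4 + 4 + 7 + 5 + 6 + 5 = 31 months.
Conjugate update: add total count to the shape and total exposure to the rate, giving Gamma(71, 48).
Posterior mean = 71/48 = 71/48; prior mean = 4/17 = 4/17. Difference = 71/48 − 4/17 = 1015/816.

1015/816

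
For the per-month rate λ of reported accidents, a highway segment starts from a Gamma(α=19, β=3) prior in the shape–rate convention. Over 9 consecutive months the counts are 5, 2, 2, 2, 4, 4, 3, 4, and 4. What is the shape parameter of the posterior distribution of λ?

49

Total count: 5 + 2 + 2 + 2 + 4 + 4 + 3 + 4 + 4 = 30.
Total exposure: 9 months.
Posterior: α' = 19 + 30 = 49, β' = 3 + 9 = 12.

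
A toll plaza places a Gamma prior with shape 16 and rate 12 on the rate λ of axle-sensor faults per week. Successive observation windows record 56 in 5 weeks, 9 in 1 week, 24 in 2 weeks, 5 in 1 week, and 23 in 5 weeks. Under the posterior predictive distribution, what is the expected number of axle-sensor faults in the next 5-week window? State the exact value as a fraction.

Total count: 56 + 9 + 24 + 5 + 23 = 117.
Total exposure: 5 + 1 + 2 + 1 + 5 = 14 weeks.
The Gamma prior is conjugate for the Poisson rate, so λ | data ~ Gamma(16+117, 12+14) = Gamma(133, 26).
Predictive mean over a 5-week window = T·E[λ|data] = 5·133/26 = 665/26.

665/26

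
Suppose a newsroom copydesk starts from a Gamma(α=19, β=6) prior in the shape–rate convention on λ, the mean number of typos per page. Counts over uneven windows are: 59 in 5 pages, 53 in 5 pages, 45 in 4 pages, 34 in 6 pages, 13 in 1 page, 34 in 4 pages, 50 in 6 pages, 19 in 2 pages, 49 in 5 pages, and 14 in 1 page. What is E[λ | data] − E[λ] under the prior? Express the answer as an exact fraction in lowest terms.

493/90

Total count: 59 + 53 + 45 + 34 + 13 + 34 + 50 + 19 + 49 + 14 = 370.
Total exposure: 5 + 5 + 4 + 6 + 1 + 4 + 6 + 2 + 5 + 1 = 39 pages.
Posterior: α' = 19 + 370 = 389, β' = 6 + 39 = 45.
Posterior mean = 389/45 = 389/45; prior mean = 19/6 = 19/6. Difference = 389/45 − 19/6 = 493/90.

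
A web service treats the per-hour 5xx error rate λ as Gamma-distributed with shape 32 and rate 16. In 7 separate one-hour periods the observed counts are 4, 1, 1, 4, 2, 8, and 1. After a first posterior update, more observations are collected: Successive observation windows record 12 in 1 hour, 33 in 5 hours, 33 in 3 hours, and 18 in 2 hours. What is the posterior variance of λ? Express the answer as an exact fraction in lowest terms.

149/1156

Total count: 4 + 1 + 1 + 4 + 2 + 8 + 1 = 21.
Total exposure: 7 hours.
After the first batch: Gamma(32 + 21, 16 + 7) = Gamma(53, 23).
Total count: 12 + 33 + 33 + 18 = 96.
Total exposure: 1 + 5 + 3 + 2 = 11 hours.
After the second batch: Gamma(53 + 96, 23 + 11) = Gamma(149, 34).
Posterior variance = α'/β'² = 149/1156.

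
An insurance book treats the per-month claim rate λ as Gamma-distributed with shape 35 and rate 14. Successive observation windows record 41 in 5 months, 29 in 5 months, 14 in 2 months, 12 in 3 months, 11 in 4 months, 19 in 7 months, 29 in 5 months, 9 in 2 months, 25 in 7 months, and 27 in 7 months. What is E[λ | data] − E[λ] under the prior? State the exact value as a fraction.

197/122

Total count: 41 + 29 + 14 + 12 + 11 + 19 + 29 + 9 + 25 + 27 = 216.
Total exposure: 5 + 5 + 2 + 3 + 4 + 7 + 5 + 2 + 7 + 7 = 47 months.
Conjugate update: add total count to the shape and total exposure to the rate, giving Gamma(251, 61).
Posterior mean = 251/61 = 251/61; prior mean = 35/14 = 5/2. Difference = 251/61 − 5/2 = 197/122.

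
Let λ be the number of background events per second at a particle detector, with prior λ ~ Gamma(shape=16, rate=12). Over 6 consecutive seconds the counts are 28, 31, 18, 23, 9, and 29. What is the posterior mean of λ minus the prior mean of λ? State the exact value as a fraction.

Total count: 28 + 31 + 18 + 23 + 9 + 29 = 138.
Total exposure: 6 seconds.
By Gamma–Poisson conjugacy, the posterior is Gamma(α + Σx, β + Σt) = Gamma(16 + 138, 12 + 6) = Gamma(154, 18).
Posterior mean = 154/18 = 77/9; prior mean = 16/12 = 4/3. Difference = 77/9 − 4/3 = 65/9.

65/9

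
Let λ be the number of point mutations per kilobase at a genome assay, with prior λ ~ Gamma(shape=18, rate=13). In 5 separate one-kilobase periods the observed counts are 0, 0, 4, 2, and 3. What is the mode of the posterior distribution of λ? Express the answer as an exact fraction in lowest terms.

13/9

Total count: 0 + 0 + 4 + 2 + 3 = 9.
Total exposure: 5 kilobases.
The Gamma prior is conjugate for the Poisson rate, so λ | data ~ Gamma(18+9, 13+5) = Gamma(27, 18).
Posterior mode = (α'−1)/β' = 26/18 = 13/9.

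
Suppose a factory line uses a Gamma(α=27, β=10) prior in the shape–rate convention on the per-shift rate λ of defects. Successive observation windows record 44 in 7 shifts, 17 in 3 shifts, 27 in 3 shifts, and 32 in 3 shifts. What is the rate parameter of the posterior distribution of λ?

26

Total count: 44 + 17 + 27 + 32 = 120.
Total exposure: 7 + 3 + 3 + 3 = 16 shifts.
The Gamma prior is conjugate for the Poisson rate, so λ | data ~ Gamma(27+120, 10+16) = Gamma(147, 26).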